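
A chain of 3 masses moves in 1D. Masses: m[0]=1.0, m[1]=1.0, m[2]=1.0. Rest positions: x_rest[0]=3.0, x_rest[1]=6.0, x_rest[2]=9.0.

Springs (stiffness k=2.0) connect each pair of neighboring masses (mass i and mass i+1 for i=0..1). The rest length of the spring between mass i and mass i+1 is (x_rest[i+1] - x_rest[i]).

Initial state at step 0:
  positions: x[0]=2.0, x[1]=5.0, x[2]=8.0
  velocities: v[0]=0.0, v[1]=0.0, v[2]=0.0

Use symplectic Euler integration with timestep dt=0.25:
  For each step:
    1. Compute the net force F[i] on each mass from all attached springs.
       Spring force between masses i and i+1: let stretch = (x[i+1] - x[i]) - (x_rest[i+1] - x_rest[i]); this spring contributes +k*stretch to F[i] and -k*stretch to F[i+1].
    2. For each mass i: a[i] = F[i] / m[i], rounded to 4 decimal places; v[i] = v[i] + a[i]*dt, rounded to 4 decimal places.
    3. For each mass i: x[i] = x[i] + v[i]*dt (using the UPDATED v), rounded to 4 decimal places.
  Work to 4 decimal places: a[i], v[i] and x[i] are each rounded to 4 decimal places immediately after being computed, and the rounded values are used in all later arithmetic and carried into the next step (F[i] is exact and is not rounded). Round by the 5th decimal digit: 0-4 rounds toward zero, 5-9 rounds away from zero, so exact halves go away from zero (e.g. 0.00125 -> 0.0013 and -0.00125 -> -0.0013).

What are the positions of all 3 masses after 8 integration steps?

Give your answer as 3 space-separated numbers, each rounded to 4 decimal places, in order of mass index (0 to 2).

Step 0: x=[2.0000 5.0000 8.0000] v=[0.0000 0.0000 0.0000]
Step 1: x=[2.0000 5.0000 8.0000] v=[0.0000 0.0000 0.0000]
Step 2: x=[2.0000 5.0000 8.0000] v=[0.0000 0.0000 0.0000]
Step 3: x=[2.0000 5.0000 8.0000] v=[0.0000 0.0000 0.0000]
Step 4: x=[2.0000 5.0000 8.0000] v=[0.0000 0.0000 0.0000]
Step 5: x=[2.0000 5.0000 8.0000] v=[0.0000 0.0000 0.0000]
Step 6: x=[2.0000 5.0000 8.0000] v=[0.0000 0.0000 0.0000]
Step 7: x=[2.0000 5.0000 8.0000] v=[0.0000 0.0000 0.0000]
Step 8: x=[2.0000 5.0000 8.0000] v=[0.0000 0.0000 0.0000]

Answer: 2.0000 5.0000 8.0000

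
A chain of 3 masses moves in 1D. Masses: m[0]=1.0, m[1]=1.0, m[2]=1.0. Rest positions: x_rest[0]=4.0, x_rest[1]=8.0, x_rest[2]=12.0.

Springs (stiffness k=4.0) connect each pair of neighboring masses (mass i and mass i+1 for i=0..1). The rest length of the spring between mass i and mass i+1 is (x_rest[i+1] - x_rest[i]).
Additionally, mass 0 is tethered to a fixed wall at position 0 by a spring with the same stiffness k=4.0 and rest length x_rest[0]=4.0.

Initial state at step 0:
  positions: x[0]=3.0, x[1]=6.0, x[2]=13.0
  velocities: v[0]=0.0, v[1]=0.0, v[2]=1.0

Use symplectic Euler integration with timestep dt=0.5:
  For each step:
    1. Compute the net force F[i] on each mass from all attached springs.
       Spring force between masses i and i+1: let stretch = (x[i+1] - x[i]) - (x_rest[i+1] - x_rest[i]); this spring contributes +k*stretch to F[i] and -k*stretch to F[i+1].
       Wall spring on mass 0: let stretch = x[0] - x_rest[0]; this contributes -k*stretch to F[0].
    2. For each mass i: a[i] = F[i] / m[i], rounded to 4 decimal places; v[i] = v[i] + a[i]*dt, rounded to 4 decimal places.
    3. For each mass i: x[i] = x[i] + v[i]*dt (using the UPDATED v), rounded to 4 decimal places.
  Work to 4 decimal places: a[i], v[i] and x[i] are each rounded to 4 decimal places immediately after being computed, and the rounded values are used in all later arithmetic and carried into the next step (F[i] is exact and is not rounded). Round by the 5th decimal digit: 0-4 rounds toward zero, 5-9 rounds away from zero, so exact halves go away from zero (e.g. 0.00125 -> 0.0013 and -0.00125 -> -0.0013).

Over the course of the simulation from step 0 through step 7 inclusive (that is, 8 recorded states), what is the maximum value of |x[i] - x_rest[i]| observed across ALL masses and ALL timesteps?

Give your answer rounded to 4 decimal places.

Step 0: x=[3.0000 6.0000 13.0000] v=[0.0000 0.0000 1.0000]
Step 1: x=[3.0000 10.0000 10.5000] v=[0.0000 8.0000 -5.0000]
Step 2: x=[7.0000 7.5000 11.5000] v=[8.0000 -5.0000 2.0000]
Step 3: x=[4.5000 8.5000 12.5000] v=[-5.0000 2.0000 2.0000]
Step 4: x=[1.5000 9.5000 13.5000] v=[-6.0000 2.0000 2.0000]
Step 5: x=[5.0000 6.5000 14.5000] v=[7.0000 -6.0000 2.0000]
Step 6: x=[5.0000 10.0000 11.5000] v=[0.0000 7.0000 -6.0000]
Step 7: x=[5.0000 10.0000 11.0000] v=[0.0000 0.0000 -1.0000]
Max displacement = 3.0000

Answer: 3.0000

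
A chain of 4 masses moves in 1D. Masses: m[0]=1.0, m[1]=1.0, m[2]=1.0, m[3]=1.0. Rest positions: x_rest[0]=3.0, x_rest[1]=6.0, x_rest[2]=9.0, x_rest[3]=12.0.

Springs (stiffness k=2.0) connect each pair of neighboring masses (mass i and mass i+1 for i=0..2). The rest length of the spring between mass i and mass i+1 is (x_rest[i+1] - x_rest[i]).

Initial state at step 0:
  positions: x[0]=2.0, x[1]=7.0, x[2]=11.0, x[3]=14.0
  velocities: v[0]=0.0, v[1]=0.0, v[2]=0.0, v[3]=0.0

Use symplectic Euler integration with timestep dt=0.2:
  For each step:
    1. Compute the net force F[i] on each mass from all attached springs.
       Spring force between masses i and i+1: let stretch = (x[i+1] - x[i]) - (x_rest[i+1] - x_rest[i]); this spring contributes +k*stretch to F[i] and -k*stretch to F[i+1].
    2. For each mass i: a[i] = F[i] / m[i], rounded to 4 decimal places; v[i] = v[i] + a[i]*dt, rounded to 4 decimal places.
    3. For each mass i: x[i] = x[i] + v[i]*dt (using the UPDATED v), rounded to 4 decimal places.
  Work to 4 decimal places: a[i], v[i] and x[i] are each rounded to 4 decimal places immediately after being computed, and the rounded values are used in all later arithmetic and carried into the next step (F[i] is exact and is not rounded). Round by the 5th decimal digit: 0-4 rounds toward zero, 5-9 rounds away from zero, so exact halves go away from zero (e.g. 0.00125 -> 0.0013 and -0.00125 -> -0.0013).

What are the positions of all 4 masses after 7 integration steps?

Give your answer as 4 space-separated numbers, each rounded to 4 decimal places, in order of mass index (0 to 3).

Answer: 4.6187 6.4545 9.5324 13.3944

Derivation:
Step 0: x=[2.0000 7.0000 11.0000 14.0000] v=[0.0000 0.0000 0.0000 0.0000]
Step 1: x=[2.1600 6.9200 10.9200 14.0000] v=[0.8000 -0.4000 -0.4000 0.0000]
Step 2: x=[2.4608 6.7792 10.7664 13.9936] v=[1.5040 -0.7040 -0.7680 -0.0320]
Step 3: x=[2.8671 6.6119 10.5520 13.9690] v=[2.0314 -0.8365 -1.0720 -0.1229]
Step 4: x=[3.3330 6.4602 10.2958 13.9111] v=[2.3293 -0.7584 -1.2812 -0.2897]
Step 5: x=[3.8090 6.3652 10.0219 13.8039] v=[2.3802 -0.4750 -1.3693 -0.5358]
Step 6: x=[4.2495 6.3582 9.7581 13.6342] v=[2.2027 -0.0348 -1.3192 -0.8486]
Step 7: x=[4.6187 6.4545 9.5324 13.3944] v=[1.8462 0.4817 -1.1287 -1.1990]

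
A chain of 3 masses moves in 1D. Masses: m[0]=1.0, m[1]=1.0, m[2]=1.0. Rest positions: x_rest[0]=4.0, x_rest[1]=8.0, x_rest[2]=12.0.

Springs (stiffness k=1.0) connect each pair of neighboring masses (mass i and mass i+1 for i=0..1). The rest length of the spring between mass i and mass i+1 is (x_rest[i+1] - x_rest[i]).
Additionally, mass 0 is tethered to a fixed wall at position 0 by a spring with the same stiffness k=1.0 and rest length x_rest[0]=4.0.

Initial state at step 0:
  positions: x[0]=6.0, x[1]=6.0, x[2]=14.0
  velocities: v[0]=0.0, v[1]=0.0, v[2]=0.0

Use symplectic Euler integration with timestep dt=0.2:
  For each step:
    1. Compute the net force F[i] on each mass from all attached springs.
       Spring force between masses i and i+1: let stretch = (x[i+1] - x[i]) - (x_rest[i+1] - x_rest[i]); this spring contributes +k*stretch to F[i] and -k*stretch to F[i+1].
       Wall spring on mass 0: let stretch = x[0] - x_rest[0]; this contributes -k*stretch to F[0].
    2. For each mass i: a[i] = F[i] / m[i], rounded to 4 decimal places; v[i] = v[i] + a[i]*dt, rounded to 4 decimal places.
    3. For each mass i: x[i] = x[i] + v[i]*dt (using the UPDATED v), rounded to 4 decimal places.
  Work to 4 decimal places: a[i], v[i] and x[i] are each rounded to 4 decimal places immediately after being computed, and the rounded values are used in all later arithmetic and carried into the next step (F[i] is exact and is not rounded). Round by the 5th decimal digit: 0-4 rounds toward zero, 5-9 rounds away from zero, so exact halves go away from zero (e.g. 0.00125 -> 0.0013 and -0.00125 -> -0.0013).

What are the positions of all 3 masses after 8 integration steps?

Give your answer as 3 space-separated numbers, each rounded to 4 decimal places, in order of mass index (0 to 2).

Step 0: x=[6.0000 6.0000 14.0000] v=[0.0000 0.0000 0.0000]
Step 1: x=[5.7600 6.3200 13.8400] v=[-1.2000 1.6000 -0.8000]
Step 2: x=[5.3120 6.9184 13.5392] v=[-2.2400 2.9920 -1.5040]
Step 3: x=[4.7158 7.7174 13.1336] v=[-2.9811 3.9949 -2.0282]
Step 4: x=[4.0510 8.6130 12.6713] v=[-3.3239 4.4778 -2.3114]
Step 5: x=[3.4067 9.4884 12.2067] v=[-3.2217 4.3771 -2.3231]
Step 6: x=[2.8694 10.2293 11.7933] v=[-2.6867 3.7044 -2.0668]
Step 7: x=[2.5117 10.7383 11.4774] v=[-1.7886 2.5452 -1.5796]
Step 8: x=[2.3826 10.9478 11.2919] v=[-0.6456 1.0477 -0.9274]

Answer: 2.3826 10.9478 11.2919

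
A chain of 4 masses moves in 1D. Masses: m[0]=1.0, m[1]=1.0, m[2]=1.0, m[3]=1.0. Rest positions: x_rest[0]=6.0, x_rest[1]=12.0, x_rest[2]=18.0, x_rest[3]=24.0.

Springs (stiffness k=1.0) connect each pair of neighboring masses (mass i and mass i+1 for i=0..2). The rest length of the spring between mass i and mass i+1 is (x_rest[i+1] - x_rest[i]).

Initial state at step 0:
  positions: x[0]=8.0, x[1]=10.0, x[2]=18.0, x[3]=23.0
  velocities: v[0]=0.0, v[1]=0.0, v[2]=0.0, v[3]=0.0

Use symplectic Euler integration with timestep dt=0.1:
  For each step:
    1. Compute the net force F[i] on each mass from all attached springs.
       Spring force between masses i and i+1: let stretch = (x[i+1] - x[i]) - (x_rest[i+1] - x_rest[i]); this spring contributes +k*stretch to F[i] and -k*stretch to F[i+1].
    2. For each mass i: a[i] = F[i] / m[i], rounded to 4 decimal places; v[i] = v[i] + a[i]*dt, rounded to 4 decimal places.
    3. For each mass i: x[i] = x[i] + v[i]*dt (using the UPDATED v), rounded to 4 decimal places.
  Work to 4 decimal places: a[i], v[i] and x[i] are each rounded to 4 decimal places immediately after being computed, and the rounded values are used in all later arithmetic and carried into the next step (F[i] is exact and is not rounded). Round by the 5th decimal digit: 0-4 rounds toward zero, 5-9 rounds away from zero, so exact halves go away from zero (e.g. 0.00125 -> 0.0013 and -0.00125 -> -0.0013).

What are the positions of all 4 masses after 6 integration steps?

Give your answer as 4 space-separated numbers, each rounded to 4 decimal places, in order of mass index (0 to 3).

Answer: 7.2276 11.1321 17.4570 23.1834

Derivation:
Step 0: x=[8.0000 10.0000 18.0000 23.0000] v=[0.0000 0.0000 0.0000 0.0000]
Step 1: x=[7.9600 10.0600 17.9700 23.0100] v=[-0.4000 0.6000 -0.3000 0.1000]
Step 2: x=[7.8810 10.1781 17.9113 23.0296] v=[-0.7900 1.1810 -0.5870 0.1960]
Step 3: x=[7.7650 10.3506 17.8265 23.0580] v=[-1.1603 1.7246 -0.8485 0.2842]
Step 4: x=[7.6148 10.5720 17.7192 23.0941] v=[-1.5017 2.2136 -1.0729 0.3611]
Step 5: x=[7.4342 10.8353 17.5942 23.1365] v=[-1.8060 2.6326 -1.2501 0.4236]
Step 6: x=[7.2276 11.1321 17.4570 23.1834] v=[-2.0659 2.9684 -1.3718 0.4694]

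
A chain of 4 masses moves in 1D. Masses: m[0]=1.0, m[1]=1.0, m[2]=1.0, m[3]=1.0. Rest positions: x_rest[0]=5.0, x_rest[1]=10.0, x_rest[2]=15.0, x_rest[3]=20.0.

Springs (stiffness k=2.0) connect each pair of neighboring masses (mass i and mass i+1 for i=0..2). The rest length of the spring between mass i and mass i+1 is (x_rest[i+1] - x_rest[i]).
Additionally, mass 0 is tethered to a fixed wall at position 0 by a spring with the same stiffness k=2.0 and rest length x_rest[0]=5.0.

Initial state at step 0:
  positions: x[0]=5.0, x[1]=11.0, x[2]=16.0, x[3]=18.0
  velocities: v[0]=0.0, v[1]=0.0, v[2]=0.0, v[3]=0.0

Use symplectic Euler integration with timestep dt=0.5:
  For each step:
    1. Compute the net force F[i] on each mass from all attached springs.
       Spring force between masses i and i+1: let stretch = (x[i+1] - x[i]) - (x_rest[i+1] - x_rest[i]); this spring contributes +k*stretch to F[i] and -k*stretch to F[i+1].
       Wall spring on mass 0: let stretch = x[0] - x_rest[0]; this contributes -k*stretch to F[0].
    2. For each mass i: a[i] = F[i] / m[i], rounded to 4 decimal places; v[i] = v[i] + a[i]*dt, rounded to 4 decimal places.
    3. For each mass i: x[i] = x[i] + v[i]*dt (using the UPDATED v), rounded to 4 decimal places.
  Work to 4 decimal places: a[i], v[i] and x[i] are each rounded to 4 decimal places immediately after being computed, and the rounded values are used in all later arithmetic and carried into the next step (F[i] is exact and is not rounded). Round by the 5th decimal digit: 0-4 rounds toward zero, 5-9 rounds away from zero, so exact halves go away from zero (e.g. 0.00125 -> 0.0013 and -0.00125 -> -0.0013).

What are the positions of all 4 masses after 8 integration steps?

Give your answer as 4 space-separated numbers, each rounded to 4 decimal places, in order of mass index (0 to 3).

Answer: 7.5430 10.3712 14.2852 19.7383

Derivation:
Step 0: x=[5.0000 11.0000 16.0000 18.0000] v=[0.0000 0.0000 0.0000 0.0000]
Step 1: x=[5.5000 10.5000 14.5000 19.5000] v=[1.0000 -1.0000 -3.0000 3.0000]
Step 2: x=[5.7500 9.5000 13.5000 21.0000] v=[0.5000 -2.0000 -2.0000 3.0000]
Step 3: x=[5.0000 8.6250 14.2500 21.2500] v=[-1.5000 -1.7500 1.5000 0.5000]
Step 4: x=[3.5625 8.7500 15.6875 20.5000] v=[-2.8750 0.2500 2.8750 -1.5000]
Step 5: x=[2.9375 9.7500 16.0625 19.8438] v=[-1.2500 2.0000 0.7500 -1.3125]
Step 6: x=[4.2500 10.5000 15.1719 19.7969] v=[2.6250 1.5000 -1.7812 -0.0938]
Step 7: x=[6.5625 10.4610 14.2579 19.9375] v=[4.6250 -0.0781 -1.8281 0.2812]
Step 8: x=[7.5430 10.3712 14.2852 19.7383] v=[1.9610 -0.1797 0.0546 -0.3984]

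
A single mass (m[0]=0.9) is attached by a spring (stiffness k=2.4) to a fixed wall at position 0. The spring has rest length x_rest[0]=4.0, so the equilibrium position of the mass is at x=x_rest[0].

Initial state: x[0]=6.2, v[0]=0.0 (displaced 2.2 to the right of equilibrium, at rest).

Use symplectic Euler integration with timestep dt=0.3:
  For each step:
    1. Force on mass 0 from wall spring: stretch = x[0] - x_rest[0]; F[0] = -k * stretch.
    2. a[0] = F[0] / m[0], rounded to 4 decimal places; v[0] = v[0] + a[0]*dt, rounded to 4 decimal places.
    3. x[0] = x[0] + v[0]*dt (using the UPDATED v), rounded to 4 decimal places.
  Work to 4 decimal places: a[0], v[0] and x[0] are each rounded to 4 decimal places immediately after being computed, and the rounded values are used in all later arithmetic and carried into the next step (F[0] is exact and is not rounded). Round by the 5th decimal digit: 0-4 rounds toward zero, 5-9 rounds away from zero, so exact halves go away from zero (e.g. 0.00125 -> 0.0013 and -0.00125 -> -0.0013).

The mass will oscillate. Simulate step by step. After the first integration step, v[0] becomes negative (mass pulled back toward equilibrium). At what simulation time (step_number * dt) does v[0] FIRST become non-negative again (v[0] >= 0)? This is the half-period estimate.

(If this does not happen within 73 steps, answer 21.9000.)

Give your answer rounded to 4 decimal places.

Answer: 2.1000

Derivation:
Step 0: x=[6.2000] v=[0.0000]
Step 1: x=[5.6720] v=[-1.7600]
Step 2: x=[4.7427] v=[-3.0976]
Step 3: x=[3.6352] v=[-3.6918]
Step 4: x=[2.6152] v=[-3.4000]
Step 5: x=[1.9275] v=[-2.2922]
Step 6: x=[1.7372] v=[-0.6342]
Step 7: x=[2.0900] v=[1.1760]
First v>=0 after going negative at step 7, time=2.1000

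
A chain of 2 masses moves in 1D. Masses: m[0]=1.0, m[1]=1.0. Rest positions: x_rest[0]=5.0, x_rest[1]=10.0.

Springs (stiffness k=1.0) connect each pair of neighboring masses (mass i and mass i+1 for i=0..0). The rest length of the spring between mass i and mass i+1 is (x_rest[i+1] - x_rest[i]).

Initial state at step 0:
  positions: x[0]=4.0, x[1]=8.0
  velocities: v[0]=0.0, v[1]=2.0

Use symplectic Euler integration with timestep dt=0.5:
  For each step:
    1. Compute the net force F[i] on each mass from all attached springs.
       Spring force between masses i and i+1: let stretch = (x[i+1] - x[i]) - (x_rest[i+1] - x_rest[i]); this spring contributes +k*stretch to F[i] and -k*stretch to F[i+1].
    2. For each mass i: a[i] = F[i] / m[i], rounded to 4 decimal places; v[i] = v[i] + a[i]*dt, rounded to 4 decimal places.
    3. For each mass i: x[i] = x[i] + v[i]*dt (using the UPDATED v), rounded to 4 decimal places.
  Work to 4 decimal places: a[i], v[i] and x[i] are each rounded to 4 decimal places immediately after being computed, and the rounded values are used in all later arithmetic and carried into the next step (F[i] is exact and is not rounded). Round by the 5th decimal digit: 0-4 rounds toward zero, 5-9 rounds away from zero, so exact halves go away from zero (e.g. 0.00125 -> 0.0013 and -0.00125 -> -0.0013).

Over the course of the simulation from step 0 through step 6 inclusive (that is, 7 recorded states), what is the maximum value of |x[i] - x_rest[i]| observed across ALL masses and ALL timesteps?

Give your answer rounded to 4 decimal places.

Step 0: x=[4.0000 8.0000] v=[0.0000 2.0000]
Step 1: x=[3.7500 9.2500] v=[-0.5000 2.5000]
Step 2: x=[3.6250 10.3750] v=[-0.2500 2.2500]
Step 3: x=[3.9375 11.0625] v=[0.6250 1.3750]
Step 4: x=[4.7813 11.2188] v=[1.6875 0.3125]
Step 5: x=[5.9845 11.0157] v=[2.4063 -0.4063]
Step 6: x=[7.1955 10.8048] v=[2.4219 -0.4219]
Max displacement = 2.1955

Answer: 2.1955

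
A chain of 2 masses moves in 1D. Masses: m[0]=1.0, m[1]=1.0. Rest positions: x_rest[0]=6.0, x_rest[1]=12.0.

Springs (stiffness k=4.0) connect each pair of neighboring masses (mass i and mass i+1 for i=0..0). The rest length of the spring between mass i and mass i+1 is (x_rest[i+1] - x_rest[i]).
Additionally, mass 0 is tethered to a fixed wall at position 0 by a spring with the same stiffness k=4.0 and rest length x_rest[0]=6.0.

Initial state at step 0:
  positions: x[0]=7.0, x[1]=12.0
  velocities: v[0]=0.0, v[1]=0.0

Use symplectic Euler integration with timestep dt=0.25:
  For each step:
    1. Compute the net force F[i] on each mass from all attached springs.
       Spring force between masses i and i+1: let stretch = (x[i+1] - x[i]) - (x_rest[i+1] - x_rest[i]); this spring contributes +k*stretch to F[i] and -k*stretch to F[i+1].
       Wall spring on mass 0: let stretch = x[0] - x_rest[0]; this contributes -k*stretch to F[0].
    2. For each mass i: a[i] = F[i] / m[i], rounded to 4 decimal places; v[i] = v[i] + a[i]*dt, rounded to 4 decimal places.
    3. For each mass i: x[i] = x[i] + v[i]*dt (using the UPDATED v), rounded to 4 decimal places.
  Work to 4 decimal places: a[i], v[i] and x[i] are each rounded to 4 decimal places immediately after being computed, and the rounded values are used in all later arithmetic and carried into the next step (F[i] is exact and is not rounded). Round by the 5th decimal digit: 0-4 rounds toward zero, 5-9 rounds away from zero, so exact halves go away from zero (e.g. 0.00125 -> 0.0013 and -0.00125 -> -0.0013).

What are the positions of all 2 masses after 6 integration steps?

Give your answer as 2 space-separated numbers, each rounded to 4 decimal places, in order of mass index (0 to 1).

Step 0: x=[7.0000 12.0000] v=[0.0000 0.0000]
Step 1: x=[6.5000 12.2500] v=[-2.0000 1.0000]
Step 2: x=[5.8125 12.5625] v=[-2.7500 1.2500]
Step 3: x=[5.3594 12.6875] v=[-1.8125 0.5000]
Step 4: x=[5.3985 12.4805] v=[0.1562 -0.8281]
Step 5: x=[5.8584 12.0030] v=[1.8397 -1.9101]
Step 6: x=[6.3899 11.4893] v=[2.1259 -2.0547]

Answer: 6.3899 11.4893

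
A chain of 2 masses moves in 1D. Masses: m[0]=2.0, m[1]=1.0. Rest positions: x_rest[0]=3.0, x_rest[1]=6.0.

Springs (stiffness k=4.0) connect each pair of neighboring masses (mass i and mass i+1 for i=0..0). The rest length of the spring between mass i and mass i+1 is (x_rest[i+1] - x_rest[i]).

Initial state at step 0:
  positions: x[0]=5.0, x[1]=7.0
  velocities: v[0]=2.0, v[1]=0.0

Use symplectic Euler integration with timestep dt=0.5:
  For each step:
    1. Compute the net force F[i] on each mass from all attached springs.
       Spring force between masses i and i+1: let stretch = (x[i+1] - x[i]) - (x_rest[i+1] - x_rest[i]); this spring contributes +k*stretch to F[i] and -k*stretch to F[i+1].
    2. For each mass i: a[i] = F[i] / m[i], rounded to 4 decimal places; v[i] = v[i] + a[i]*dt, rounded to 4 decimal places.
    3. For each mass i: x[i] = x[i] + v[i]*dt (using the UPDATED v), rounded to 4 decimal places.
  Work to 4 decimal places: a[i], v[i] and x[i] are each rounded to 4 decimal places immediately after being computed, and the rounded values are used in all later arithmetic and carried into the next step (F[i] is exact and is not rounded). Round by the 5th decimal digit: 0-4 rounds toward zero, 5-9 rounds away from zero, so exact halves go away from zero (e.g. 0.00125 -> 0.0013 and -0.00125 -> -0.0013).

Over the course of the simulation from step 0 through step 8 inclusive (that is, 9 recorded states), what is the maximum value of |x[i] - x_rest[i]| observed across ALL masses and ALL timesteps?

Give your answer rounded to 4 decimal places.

Answer: 7.4454

Derivation:
Step 0: x=[5.0000 7.0000] v=[2.0000 0.0000]
Step 1: x=[5.5000 8.0000] v=[1.0000 2.0000]
Step 2: x=[5.7500 9.5000] v=[0.5000 3.0000]
Step 3: x=[6.3750 10.2500] v=[1.2500 1.5000]
Step 4: x=[7.4375 10.1250] v=[2.1250 -0.2500]
Step 5: x=[8.3438 10.3125] v=[1.8125 0.3750]
Step 6: x=[8.7344 11.5313] v=[0.7812 2.4376]
Step 7: x=[9.0235 12.9532] v=[0.5781 2.8438]
Step 8: x=[9.7774 13.4454] v=[1.5078 0.9844]
Max displacement = 7.4454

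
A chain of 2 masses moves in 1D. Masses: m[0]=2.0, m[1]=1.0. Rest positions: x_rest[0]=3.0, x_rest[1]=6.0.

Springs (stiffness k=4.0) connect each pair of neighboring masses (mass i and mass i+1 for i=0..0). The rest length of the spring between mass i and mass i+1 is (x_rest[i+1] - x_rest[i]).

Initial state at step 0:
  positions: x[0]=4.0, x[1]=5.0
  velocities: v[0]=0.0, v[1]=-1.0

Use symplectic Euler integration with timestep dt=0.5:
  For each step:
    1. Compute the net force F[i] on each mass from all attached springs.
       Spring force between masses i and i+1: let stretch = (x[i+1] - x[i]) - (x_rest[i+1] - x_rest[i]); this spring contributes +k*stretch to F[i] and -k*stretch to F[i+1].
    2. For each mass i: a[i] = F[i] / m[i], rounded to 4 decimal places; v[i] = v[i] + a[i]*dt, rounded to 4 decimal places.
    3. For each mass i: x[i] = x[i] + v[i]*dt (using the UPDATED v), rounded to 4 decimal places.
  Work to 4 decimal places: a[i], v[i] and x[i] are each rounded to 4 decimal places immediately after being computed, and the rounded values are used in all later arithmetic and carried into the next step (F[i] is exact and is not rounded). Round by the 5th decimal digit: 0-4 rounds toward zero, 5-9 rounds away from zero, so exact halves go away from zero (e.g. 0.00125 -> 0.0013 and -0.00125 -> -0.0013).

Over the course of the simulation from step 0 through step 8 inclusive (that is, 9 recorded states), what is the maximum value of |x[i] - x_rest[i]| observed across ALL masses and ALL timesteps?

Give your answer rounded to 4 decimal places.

Step 0: x=[4.0000 5.0000] v=[0.0000 -1.0000]
Step 1: x=[3.0000 6.5000] v=[-2.0000 3.0000]
Step 2: x=[2.2500 7.5000] v=[-1.5000 2.0000]
Step 3: x=[2.6250 6.2500] v=[0.7500 -2.5000]
Step 4: x=[3.3125 4.3750] v=[1.3750 -3.7500]
Step 5: x=[3.0313 4.4375] v=[-0.5625 0.1250]
Step 6: x=[1.9532 6.0938] v=[-2.1563 3.3126]
Step 7: x=[1.4454 6.6095] v=[-1.0157 1.0314]
Step 8: x=[2.0196 4.9611] v=[1.1484 -3.2968]
Max displacement = 1.6250

Answer: 1.6250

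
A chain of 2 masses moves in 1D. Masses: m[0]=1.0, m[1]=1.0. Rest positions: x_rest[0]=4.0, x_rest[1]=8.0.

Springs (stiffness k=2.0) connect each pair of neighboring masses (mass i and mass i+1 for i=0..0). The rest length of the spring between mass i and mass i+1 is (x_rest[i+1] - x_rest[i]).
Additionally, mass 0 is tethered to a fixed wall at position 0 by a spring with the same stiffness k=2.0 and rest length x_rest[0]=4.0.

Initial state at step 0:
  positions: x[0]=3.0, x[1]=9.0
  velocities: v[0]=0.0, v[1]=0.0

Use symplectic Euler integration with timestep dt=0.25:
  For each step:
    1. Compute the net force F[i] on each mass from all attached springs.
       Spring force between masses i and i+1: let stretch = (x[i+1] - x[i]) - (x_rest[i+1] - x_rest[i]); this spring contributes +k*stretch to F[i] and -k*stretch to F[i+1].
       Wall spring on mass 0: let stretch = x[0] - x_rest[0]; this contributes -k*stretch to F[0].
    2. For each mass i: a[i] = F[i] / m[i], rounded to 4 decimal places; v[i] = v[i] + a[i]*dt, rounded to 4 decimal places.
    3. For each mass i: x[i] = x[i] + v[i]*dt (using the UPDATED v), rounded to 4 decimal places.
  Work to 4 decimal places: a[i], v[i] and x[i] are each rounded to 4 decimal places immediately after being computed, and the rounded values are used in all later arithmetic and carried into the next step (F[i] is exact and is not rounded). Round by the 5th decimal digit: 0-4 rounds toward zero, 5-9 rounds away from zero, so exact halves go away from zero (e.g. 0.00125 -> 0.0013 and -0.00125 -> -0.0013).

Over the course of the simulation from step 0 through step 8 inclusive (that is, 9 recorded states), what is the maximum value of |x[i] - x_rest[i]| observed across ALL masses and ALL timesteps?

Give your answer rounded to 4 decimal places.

Answer: 1.2820

Derivation:
Step 0: x=[3.0000 9.0000] v=[0.0000 0.0000]
Step 1: x=[3.3750 8.7500] v=[1.5000 -1.0000]
Step 2: x=[4.0000 8.3281] v=[2.5000 -1.6875]
Step 3: x=[4.6660 7.8652] v=[2.6641 -1.8516]
Step 4: x=[5.1487 7.5024] v=[1.9307 -1.4512]
Step 5: x=[5.2820 7.3454] v=[0.5332 -0.6281]
Step 6: x=[5.0130 7.4305] v=[-1.0761 0.3402]
Step 7: x=[4.4195 7.7134] v=[-2.3739 1.1315]
Step 8: x=[3.6853 8.0846] v=[-2.9367 1.4846]
Max displacement = 1.2820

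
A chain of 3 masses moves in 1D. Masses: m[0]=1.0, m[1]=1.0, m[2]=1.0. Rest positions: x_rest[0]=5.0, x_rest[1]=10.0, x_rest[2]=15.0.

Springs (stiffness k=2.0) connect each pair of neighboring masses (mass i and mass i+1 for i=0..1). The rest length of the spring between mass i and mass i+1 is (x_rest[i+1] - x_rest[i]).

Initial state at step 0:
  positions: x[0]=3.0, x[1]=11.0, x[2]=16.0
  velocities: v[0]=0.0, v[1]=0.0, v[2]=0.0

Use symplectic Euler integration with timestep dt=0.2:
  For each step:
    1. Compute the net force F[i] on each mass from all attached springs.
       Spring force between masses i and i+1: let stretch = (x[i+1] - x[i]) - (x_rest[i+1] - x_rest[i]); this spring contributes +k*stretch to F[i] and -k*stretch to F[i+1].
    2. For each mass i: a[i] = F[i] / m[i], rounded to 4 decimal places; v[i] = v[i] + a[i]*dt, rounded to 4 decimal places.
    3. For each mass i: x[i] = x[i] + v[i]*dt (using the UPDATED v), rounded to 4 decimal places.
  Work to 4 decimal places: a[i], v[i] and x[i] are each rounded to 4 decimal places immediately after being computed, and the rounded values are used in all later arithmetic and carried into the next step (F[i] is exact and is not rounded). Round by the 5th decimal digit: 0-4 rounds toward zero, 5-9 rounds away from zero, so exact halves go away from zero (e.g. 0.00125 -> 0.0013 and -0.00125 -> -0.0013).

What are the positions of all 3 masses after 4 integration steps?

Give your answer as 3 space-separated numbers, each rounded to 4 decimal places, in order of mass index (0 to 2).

Step 0: x=[3.0000 11.0000 16.0000] v=[0.0000 0.0000 0.0000]
Step 1: x=[3.2400 10.7600 16.0000] v=[1.2000 -1.2000 0.0000]
Step 2: x=[3.6816 10.3376 15.9808] v=[2.2080 -2.1120 -0.0960]
Step 3: x=[4.2557 9.8342 15.9101] v=[2.8704 -2.5171 -0.3533]
Step 4: x=[4.8761 9.3706 15.7534] v=[3.1018 -2.3181 -0.7837]

Answer: 4.8761 9.3706 15.7534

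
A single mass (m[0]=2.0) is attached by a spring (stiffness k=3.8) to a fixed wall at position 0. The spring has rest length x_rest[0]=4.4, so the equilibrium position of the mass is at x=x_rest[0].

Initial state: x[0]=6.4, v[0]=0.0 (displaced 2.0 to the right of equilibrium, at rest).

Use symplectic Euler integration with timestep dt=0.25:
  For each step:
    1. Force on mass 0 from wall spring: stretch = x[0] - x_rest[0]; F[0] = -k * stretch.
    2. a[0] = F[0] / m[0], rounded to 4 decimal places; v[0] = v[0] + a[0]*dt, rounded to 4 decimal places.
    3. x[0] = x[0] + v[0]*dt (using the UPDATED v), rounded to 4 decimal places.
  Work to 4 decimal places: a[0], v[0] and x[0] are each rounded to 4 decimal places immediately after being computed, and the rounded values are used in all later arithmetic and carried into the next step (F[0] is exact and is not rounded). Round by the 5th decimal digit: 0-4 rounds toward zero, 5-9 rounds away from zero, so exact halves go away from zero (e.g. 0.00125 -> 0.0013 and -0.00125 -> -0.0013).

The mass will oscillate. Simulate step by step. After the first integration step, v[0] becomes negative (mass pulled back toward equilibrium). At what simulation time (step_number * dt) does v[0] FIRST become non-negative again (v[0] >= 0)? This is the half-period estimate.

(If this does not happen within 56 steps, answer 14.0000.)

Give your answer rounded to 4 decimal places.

Answer: 2.5000

Derivation:
Step 0: x=[6.4000] v=[0.0000]
Step 1: x=[6.1625] v=[-0.9500]
Step 2: x=[5.7157] v=[-1.7872]
Step 3: x=[5.1127] v=[-2.4122]
Step 4: x=[4.4250] v=[-2.7507]
Step 5: x=[3.7344] v=[-2.7626]
Step 6: x=[3.1228] v=[-2.4465]
Step 7: x=[2.6629] v=[-1.8398]
Step 8: x=[2.4092] v=[-1.0147]
Step 9: x=[2.3919] v=[-0.0691]
Step 10: x=[2.6131] v=[0.8848]
First v>=0 after going negative at step 10, time=2.5000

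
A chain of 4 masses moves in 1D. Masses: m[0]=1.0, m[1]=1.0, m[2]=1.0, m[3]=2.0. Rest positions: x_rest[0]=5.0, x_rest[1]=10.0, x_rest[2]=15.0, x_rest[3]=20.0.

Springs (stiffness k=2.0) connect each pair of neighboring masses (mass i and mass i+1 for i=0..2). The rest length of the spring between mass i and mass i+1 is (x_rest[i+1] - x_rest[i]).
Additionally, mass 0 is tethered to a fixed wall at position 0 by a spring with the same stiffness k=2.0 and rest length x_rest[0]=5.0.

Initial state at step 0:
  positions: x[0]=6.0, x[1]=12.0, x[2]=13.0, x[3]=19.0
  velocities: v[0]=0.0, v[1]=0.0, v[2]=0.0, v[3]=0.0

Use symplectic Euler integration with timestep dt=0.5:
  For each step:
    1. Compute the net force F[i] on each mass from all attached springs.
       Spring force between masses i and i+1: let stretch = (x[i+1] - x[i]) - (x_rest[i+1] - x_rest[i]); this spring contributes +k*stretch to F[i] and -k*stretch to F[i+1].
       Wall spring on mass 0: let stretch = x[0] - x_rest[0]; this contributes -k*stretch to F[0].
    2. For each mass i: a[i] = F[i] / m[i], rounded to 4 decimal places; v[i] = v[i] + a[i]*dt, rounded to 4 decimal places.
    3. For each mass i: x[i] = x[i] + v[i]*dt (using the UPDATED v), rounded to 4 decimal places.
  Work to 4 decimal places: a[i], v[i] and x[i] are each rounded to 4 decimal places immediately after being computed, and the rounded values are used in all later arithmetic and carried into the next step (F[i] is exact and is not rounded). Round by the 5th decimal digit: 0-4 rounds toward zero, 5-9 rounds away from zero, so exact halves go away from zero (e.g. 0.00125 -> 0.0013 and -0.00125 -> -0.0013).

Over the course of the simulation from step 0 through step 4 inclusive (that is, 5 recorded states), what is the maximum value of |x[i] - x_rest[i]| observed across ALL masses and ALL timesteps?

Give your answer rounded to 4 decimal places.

Step 0: x=[6.0000 12.0000 13.0000 19.0000] v=[0.0000 0.0000 0.0000 0.0000]
Step 1: x=[6.0000 9.5000 15.5000 18.7500] v=[0.0000 -5.0000 5.0000 -0.5000]
Step 2: x=[4.7500 8.2500 16.6250 18.9375] v=[-2.5000 -2.5000 2.2500 0.3750]
Step 3: x=[2.8750 9.4375 14.7188 19.7969] v=[-3.7500 2.3750 -3.8125 1.7188]
Step 4: x=[2.8438 9.9844 12.7110 20.6368] v=[-0.0625 1.0938 -4.0157 1.6798]
Max displacement = 2.2890

Answer: 2.2890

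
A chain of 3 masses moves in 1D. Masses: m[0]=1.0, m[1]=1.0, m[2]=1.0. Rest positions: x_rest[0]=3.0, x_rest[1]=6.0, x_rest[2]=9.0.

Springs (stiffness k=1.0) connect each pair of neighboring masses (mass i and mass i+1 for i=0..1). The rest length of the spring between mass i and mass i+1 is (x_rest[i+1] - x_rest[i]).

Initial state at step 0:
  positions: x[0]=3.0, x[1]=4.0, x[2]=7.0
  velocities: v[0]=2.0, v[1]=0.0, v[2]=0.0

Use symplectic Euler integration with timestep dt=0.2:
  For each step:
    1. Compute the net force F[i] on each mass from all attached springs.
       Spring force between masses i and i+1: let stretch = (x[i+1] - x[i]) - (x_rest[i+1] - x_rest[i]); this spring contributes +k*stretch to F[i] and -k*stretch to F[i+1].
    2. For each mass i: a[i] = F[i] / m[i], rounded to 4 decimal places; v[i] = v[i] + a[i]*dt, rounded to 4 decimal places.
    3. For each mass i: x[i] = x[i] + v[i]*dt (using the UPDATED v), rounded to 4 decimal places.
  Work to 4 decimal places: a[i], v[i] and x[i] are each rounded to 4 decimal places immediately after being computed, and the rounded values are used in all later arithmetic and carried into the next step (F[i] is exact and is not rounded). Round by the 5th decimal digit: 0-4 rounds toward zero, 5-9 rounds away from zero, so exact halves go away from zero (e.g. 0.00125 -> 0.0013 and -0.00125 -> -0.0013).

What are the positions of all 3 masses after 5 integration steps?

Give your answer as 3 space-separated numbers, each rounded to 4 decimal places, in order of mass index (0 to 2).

Answer: 3.7125 5.1765 7.1109

Derivation:
Step 0: x=[3.0000 4.0000 7.0000] v=[2.0000 0.0000 0.0000]
Step 1: x=[3.3200 4.0800 7.0000] v=[1.6000 0.4000 0.0000]
Step 2: x=[3.5504 4.2464 7.0032] v=[1.1520 0.8320 0.0160]
Step 3: x=[3.6886 4.4952 7.0161] v=[0.6912 1.2442 0.0646]
Step 4: x=[3.7391 4.8126 7.0482] v=[0.2525 1.5871 0.1604]
Step 5: x=[3.7125 5.1765 7.1109] v=[-0.1328 1.8195 0.3133]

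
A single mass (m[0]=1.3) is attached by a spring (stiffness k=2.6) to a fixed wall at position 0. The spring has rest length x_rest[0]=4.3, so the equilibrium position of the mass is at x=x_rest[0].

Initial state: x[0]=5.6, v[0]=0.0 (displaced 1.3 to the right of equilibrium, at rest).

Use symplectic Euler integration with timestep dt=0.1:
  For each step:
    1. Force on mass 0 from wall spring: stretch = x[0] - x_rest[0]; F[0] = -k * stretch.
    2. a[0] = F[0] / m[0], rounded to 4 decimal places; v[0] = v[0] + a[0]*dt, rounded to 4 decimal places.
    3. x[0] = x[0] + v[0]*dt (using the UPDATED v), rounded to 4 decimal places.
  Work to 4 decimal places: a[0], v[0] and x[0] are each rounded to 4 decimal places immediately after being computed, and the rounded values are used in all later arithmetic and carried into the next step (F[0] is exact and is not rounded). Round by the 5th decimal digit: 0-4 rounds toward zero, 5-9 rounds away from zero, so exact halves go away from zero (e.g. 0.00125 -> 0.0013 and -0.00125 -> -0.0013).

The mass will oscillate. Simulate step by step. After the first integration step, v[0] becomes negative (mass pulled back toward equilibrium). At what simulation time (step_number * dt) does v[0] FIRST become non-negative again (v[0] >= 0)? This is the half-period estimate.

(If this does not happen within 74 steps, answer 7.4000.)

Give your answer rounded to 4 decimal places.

Step 0: x=[5.6000] v=[0.0000]
Step 1: x=[5.5740] v=[-0.2600]
Step 2: x=[5.5225] v=[-0.5148]
Step 3: x=[5.4466] v=[-0.7593]
Step 4: x=[5.3477] v=[-0.9886]
Step 5: x=[5.2279] v=[-1.1981]
Step 6: x=[5.0895] v=[-1.3837]
Step 7: x=[4.9353] v=[-1.5416]
Step 8: x=[4.7684] v=[-1.6687]
Step 9: x=[4.5922] v=[-1.7624]
Step 10: x=[4.4101] v=[-1.8208]
Step 11: x=[4.2258] v=[-1.8428]
Step 12: x=[4.0430] v=[-1.8280]
Step 13: x=[3.8653] v=[-1.7766]
Step 14: x=[3.6963] v=[-1.6897]
Step 15: x=[3.5394] v=[-1.5690]
Step 16: x=[3.3977] v=[-1.4169]
Step 17: x=[3.2741] v=[-1.2364]
Step 18: x=[3.1710] v=[-1.0312]
Step 19: x=[3.0905] v=[-0.8054]
Step 20: x=[3.0342] v=[-0.5635]
Step 21: x=[3.0032] v=[-0.3103]
Step 22: x=[2.9981] v=[-0.0509]
Step 23: x=[3.0191] v=[0.2095]
First v>=0 after going negative at step 23, time=2.3000

Answer: 2.3000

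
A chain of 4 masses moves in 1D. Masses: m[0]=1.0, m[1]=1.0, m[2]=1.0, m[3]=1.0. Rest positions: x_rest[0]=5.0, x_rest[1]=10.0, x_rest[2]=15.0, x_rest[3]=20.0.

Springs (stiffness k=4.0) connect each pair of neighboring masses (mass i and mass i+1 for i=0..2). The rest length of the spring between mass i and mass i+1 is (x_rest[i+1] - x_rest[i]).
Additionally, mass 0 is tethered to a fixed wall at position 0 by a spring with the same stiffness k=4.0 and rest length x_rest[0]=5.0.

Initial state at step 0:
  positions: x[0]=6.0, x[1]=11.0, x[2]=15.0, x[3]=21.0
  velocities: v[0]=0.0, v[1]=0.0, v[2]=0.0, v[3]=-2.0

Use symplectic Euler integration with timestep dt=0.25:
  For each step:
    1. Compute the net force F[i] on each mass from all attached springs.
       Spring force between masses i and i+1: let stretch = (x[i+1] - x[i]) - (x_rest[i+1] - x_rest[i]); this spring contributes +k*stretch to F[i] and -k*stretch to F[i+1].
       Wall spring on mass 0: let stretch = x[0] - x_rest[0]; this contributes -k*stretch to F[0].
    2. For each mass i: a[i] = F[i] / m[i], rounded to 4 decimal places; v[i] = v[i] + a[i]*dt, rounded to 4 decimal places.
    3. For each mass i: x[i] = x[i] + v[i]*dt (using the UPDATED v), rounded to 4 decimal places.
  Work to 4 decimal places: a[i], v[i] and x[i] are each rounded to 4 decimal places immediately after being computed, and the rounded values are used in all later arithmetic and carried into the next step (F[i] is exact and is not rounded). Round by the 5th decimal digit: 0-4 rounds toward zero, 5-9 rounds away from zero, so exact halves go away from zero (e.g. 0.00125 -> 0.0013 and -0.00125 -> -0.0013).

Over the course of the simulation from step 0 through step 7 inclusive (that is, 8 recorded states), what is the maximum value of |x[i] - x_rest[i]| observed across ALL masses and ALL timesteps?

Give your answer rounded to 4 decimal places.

Answer: 1.5511

Derivation:
Step 0: x=[6.0000 11.0000 15.0000 21.0000] v=[0.0000 0.0000 0.0000 -2.0000]
Step 1: x=[5.7500 10.7500 15.5000 20.2500] v=[-1.0000 -1.0000 2.0000 -3.0000]
Step 2: x=[5.3125 10.4375 16.0000 19.5625] v=[-1.7500 -1.2500 2.0000 -2.7500]
Step 3: x=[4.8281 10.2344 16.0000 19.2344] v=[-1.9375 -0.8125 0.0000 -1.3125]
Step 4: x=[4.4883 10.1211 15.3672 19.3477] v=[-1.3593 -0.4532 -2.5312 0.4531]
Step 5: x=[4.4346 9.9111 14.4180 19.7159] v=[-0.2148 -0.8399 -3.7968 1.4726]
Step 6: x=[4.6414 9.4587 13.6666 20.0096] v=[0.8271 -1.8095 -3.0058 1.1747]
Step 7: x=[4.8922 8.8540 13.4489 19.9675] v=[1.0030 -2.4189 -0.8707 -0.1683]
Max displacement = 1.5511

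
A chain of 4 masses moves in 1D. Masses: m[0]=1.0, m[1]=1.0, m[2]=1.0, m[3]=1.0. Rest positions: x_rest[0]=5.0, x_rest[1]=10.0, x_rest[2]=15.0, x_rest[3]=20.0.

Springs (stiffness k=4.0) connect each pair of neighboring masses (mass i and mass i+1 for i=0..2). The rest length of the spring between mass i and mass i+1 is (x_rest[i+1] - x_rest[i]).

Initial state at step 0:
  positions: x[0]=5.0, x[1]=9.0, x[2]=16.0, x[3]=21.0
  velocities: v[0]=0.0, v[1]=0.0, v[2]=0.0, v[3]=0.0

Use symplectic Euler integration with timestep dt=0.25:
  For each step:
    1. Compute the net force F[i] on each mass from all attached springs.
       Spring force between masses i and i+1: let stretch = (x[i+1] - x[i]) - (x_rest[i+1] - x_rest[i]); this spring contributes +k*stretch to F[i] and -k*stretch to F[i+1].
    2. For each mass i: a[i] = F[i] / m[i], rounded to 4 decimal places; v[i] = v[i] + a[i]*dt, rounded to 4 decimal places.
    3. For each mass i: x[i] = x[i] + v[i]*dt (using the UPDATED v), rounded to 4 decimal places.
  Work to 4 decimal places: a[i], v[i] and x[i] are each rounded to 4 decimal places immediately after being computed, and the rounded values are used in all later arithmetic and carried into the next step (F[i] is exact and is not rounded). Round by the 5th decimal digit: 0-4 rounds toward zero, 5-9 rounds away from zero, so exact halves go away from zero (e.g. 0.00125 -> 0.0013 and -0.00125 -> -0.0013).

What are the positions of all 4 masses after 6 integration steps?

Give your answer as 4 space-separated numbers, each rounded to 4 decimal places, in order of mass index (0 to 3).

Answer: 6.2002 9.7559 15.7520 19.2921

Derivation:
Step 0: x=[5.0000 9.0000 16.0000 21.0000] v=[0.0000 0.0000 0.0000 0.0000]
Step 1: x=[4.7500 9.7500 15.5000 21.0000] v=[-1.0000 3.0000 -2.0000 0.0000]
Step 2: x=[4.5000 10.6875 14.9375 20.8750] v=[-1.0000 3.7500 -2.2500 -0.5000]
Step 3: x=[4.5469 11.1406 14.7969 20.5156] v=[0.1875 1.8125 -0.5625 -1.4375]
Step 4: x=[4.9922 10.8594 15.1719 19.9766] v=[1.7812 -1.1249 1.4999 -2.1562]
Step 5: x=[5.6543 10.1895 15.6699 19.4864] v=[2.6484 -2.6796 1.9921 -1.9609]
Step 6: x=[6.2002 9.7559 15.7520 19.2921] v=[2.1836 -1.7344 0.3282 -0.7774]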